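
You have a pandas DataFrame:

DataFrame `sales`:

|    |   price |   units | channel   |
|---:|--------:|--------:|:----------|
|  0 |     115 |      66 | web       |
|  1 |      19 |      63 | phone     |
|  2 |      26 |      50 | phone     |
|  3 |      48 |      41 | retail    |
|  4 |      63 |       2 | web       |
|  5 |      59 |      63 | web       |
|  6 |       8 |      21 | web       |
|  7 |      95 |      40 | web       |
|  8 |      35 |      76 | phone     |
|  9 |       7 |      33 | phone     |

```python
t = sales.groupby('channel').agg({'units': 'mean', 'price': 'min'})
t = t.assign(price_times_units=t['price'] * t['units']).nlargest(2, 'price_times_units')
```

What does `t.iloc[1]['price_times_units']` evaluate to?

388.5

group by channel: mean(units), min(price):
         units  price
channel              
phone     55.5      7
retail    41.0     48
web       38.4      8
add column price_times_units = t['price'] * t['units']:
         units  price  price_times_units
channel                                 
phone     55.5      7              388.5
retail    41.0     48             1968.0
web       38.4      8              307.2
take 2 rows with largest price_times_units:
         units  price  price_times_units
channel                                 
retail    41.0     48             1968.0
phone     55.5      7              388.5
Finally, value at position 1, column 'price_times_units' = 388.5.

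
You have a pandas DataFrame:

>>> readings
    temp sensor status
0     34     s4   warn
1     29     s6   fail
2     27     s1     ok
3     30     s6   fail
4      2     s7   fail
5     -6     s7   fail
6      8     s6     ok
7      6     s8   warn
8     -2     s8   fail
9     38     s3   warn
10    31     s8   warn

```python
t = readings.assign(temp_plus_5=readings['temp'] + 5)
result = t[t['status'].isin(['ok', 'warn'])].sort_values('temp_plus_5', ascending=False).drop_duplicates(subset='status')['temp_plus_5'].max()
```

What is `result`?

43

add column temp_plus_5 = readings['temp'] + 5:
    temp sensor status  temp_plus_5
0     34     s4   warn           39
1     29     s6   fail           34
2     27     s1     ok           32
3     30     s6   fail           35
4      2     s7   fail            7
5     -6     s7   fail           -1
6      8     s6     ok           13
7      6     s8   warn           11
8     -2     s8   fail            3
9     38     s3   warn           43
10    31     s8   warn           36
filter rows where status in ['ok', 'warn']:
    temp sensor status  temp_plus_5
0     34     s4   warn           39
2     27     s1     ok           32
6      8     s6     ok           13
7      6     s8   warn           11
9     38     s3   warn           43
10    31     s8   warn           36
sort by temp_plus_5 descending:
    temp sensor status  temp_plus_5
9     38     s3   warn           43
0     34     s4   warn           39
10    31     s8   warn           36
2     27     s1     ok           32
6      8     s6     ok           13
7      6     s8   warn           11
drop duplicate status (keep=first):
   temp sensor status  temp_plus_5
9    38     s3   warn           43
2    27     s1     ok           32
Taking the max of column 'temp_plus_5' gives 43.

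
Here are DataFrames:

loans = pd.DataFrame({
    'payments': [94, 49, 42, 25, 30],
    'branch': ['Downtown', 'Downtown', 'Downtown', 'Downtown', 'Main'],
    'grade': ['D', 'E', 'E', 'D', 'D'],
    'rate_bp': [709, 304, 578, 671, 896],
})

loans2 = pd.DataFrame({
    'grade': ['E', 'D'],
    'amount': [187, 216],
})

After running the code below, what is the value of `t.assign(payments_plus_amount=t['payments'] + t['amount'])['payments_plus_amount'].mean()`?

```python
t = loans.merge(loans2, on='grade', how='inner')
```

merge on 'grade' (how='inner') → 5 rows:
   payments    branch grade  rate_bp  amount
0        94  Downtown     D      709     216
1        49  Downtown     E      304     187
2        42  Downtown     E      578     187
3        25  Downtown     D      671     216
4        30      Main     D      896     216
add column payments_plus_amount = t['payments'] + t['amount']:
   payments    branch grade  rate_bp  amount  payments_plus_amount
0        94  Downtown     D      709     216                   310
1        49  Downtown     E      304     187                   236
2        42  Downtown     E      578     187                   229
3        25  Downtown     D      671     216                   241
4        30      Main     D      896     216                   246

252.4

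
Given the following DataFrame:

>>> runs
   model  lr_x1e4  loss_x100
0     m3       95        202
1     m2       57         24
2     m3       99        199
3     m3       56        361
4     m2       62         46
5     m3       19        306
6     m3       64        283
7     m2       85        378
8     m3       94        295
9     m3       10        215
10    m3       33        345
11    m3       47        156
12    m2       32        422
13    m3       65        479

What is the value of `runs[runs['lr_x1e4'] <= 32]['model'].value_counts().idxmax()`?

filter rows where lr_x1e4 <= 32:
   model  lr_x1e4  loss_x100
5     m3       19        306
9     m3       10        215
12    m2       32        422
value_counts of model:
model
m3    2
m2    1
Name: count, dtype: int64
Reading off the label with the largest value, we get m3.

m3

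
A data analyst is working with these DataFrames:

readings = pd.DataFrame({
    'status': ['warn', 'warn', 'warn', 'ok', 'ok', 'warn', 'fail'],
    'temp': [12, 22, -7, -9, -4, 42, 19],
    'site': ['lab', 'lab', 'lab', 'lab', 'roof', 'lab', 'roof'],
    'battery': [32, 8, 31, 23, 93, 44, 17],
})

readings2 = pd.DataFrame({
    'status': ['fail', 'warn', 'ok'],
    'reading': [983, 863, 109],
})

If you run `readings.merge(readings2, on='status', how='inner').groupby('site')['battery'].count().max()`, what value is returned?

5

merge on 'status' (how='inner') → 7 rows:
  status  temp  site  battery  reading
0   warn    12   lab       32      863
1   warn    22   lab        8      863
2   warn    -7   lab       31      863
3     ok    -9   lab       23      109
4     ok    -4  roof       93      109
5   warn    42   lab       44      863
6   fail    19  roof       17      983
group by site, count of battery:
site
lab     5
roof    2
Name: battery, dtype: int64
Finally, max of the resulting series = 5.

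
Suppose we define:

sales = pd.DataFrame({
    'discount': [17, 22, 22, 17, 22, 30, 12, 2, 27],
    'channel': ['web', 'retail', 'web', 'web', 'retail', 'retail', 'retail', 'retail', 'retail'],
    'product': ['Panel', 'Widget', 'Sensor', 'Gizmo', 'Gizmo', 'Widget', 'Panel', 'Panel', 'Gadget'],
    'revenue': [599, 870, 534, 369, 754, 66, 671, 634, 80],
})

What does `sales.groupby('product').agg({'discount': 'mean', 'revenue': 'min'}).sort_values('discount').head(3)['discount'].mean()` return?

group by product: mean(discount), min(revenue):
          discount  revenue
product                    
Gadget   27.000000       80
Gizmo    19.500000      369
Panel    10.333333      599
Sensor   22.000000      534
Widget   26.000000       66
sort by discount:
          discount  revenue
product                    
Panel    10.333333      599
Gizmo    19.500000      369
Sensor   22.000000      534
Widget   26.000000       66
Gadget   27.000000       80
take first 3 rows:
          discount  revenue
product                    
Panel    10.333333      599
Gizmo    19.500000      369
Sensor   22.000000      534
Finally, mean of column 'discount' = 17.2777777778.

17.2777777778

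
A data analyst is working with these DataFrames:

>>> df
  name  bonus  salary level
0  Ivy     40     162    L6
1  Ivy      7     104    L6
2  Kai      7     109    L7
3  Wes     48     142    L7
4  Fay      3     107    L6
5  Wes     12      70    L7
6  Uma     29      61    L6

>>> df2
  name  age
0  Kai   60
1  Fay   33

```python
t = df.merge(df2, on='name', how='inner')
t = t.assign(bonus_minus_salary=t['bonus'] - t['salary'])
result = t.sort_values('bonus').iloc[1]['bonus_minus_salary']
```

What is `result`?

-102

merge on 'name' (how='inner') → 2 rows:
  name  bonus  salary level  age
0  Kai      7     109    L7   60
1  Fay      3     107    L6   33
add column bonus_minus_salary = t['bonus'] - t['salary']:
  name  bonus  salary level  age  bonus_minus_salary
0  Kai      7     109    L7   60                -102
1  Fay      3     107    L6   33                -104
sort by bonus:
  name  bonus  salary level  age  bonus_minus_salary
1  Fay      3     107    L6   33                -104
0  Kai      7     109    L7   60                -102
Finally, value at position 1, column 'bonus_minus_salary' = -102.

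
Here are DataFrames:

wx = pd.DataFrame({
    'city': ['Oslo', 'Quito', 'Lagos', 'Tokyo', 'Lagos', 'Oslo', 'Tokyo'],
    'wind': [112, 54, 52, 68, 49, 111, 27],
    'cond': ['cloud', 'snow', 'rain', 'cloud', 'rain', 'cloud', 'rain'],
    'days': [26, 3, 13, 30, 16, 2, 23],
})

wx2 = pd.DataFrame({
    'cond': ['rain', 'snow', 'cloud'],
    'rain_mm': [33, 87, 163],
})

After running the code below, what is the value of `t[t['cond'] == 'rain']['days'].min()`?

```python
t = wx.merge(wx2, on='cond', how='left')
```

merge on 'cond' (how='left') → 7 rows:
    city  wind   cond  days  rain_mm
0   Oslo   112  cloud    26      163
1  Quito    54   snow     3       87
2  Lagos    52   rain    13       33
3  Tokyo    68  cloud    30      163
4  Lagos    49   rain    16       33
5   Oslo   111  cloud     2      163
6  Tokyo    27   rain    23       33
filter rows where cond == 'rain':
    city  wind  cond  days  rain_mm
2  Lagos    52  rain    13       33
4  Lagos    49  rain    16       33
6  Tokyo    27  rain    23       33
Hence 13.

13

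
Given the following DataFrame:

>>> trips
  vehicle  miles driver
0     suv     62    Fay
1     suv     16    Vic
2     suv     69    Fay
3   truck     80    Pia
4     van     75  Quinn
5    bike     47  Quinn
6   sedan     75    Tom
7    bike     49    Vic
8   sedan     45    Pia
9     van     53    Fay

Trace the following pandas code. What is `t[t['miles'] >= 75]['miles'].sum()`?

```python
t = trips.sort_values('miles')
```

sort by miles:
  vehicle  miles driver
1     suv     16    Vic
8   sedan     45    Pia
5    bike     47  Quinn
7    bike     49    Vic
9     van     53    Fay
0     suv     62    Fay
2     suv     69    Fay
4     van     75  Quinn
6   sedan     75    Tom
3   truck     80    Pia
filter rows where miles >= 75:
  vehicle  miles driver
4     van     75  Quinn
6   sedan     75    Tom
3   truck     80    Pia
Then the sum of column 'miles': 230

230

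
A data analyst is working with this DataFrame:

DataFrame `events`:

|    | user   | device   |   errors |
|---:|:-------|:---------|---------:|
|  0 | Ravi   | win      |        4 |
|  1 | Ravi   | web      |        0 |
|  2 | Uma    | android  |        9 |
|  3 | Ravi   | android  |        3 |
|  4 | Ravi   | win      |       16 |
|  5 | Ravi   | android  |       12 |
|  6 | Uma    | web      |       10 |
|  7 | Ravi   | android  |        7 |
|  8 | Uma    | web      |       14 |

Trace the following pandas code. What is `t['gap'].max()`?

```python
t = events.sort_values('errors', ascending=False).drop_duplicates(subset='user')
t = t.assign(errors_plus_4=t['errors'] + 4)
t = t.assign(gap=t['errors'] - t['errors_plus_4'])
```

-4

sort by errors descending:
   user   device  errors
4  Ravi      win      16
8   Uma      web      14
5  Ravi  android      12
6   Uma      web      10
2   Uma  android       9
7  Ravi  android       7
0  Ravi      win       4
3  Ravi  android       3
1  Ravi      web       0
drop duplicate user (keep=first):
   user device  errors
4  Ravi    win      16
8   Uma    web      14
add column errors_plus_4 = t['errors'] + 4:
   user device  errors  errors_plus_4
4  Ravi    win      16             20
8   Uma    web      14             18
add column gap = t['errors'] - t['errors_plus_4']:
   user device  errors  errors_plus_4  gap
4  Ravi    win      16             20   -4
8   Uma    web      14             18   -4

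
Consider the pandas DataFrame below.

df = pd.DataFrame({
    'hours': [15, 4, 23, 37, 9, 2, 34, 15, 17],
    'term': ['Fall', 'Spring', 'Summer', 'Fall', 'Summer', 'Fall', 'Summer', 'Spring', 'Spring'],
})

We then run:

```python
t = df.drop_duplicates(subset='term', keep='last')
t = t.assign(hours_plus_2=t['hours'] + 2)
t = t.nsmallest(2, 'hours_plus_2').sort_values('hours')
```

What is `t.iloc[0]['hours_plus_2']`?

drop duplicate term (keep=last):
   hours    term
5      2    Fall
6     34  Summer
8     17  Spring
add column hours_plus_2 = t['hours'] + 2:
   hours    term  hours_plus_2
5      2    Fall             4
6     34  Summer            36
8     17  Spring            19
take 2 rows with smallest hours_plus_2:
   hours    term  hours_plus_2
5      2    Fall             4
8     17  Spring            19
sort by hours:
   hours    term  hours_plus_2
5      2    Fall             4
8     17  Spring            19

4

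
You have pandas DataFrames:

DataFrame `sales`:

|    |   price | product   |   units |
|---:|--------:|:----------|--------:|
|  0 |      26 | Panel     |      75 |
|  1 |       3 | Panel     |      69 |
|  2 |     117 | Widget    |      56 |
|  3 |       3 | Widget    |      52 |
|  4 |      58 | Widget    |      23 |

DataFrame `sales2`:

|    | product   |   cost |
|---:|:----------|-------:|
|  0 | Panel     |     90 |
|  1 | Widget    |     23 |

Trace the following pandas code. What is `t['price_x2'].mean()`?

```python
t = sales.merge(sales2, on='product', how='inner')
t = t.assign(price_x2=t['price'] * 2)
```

82.8

merge on 'product' (how='inner') → 5 rows:
   price product  units  cost
0     26   Panel     75    90
1      3   Panel     69    90
2    117  Widget     56    23
3      3  Widget     52    23
4     58  Widget     23    23
add column price_x2 = t['price'] * 2:
   price product  units  cost  price_x2
0     26   Panel     75    90        52
1      3   Panel     69    90         6
2    117  Widget     56    23       234
3      3  Widget     52    23         6
4     58  Widget     23    23       116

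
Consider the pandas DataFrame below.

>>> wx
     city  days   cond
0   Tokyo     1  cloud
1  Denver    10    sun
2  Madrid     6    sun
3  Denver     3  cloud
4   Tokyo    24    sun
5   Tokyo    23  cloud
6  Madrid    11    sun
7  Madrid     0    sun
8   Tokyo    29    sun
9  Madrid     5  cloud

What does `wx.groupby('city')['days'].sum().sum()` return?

group by city, sum of days:
city
Denver    13
Madrid    22
Tokyo     77
Name: days, dtype: int64
Hence 112.

112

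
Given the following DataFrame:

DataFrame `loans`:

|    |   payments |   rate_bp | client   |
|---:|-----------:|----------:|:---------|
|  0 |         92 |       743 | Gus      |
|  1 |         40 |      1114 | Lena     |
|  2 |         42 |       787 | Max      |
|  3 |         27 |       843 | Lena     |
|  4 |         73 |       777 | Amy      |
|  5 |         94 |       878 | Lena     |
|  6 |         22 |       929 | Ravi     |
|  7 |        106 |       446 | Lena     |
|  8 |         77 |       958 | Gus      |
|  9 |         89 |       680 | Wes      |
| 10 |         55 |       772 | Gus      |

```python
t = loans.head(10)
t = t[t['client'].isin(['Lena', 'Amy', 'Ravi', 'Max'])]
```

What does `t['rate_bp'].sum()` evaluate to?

take first 10 rows:
   payments  rate_bp client
0        92      743    Gus
1        40     1114   Lena
2        42      787    Max
3        27      843   Lena
4        73      777    Amy
5        94      878   Lena
6        22      929   Ravi
7       106      446   Lena
8        77      958    Gus
9        89      680    Wes
filter rows where client in ['Lena', 'Amy', 'Ravi', 'Max']:
   payments  rate_bp client
1        40     1114   Lena
2        42      787    Max
3        27      843   Lena
4        73      777    Amy
5        94      878   Lena
6        22      929   Ravi
7       106      446   Lena
Reading off the sum of column 'rate_bp', we get 5774.

5774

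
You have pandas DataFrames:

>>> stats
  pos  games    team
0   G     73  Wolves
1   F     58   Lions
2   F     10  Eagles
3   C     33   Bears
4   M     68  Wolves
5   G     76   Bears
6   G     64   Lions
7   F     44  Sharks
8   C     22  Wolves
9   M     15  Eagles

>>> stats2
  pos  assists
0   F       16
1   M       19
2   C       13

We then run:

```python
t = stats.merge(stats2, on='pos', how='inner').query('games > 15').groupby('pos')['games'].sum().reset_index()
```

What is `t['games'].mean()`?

75.0

merge on 'pos' (how='inner') → 7 rows:
  pos  games    team  assists
0   F     58   Lions       16
1   F     10  Eagles       16
2   C     33   Bears       13
3   M     68  Wolves       19
4   F     44  Sharks       16
5   C     22  Wolves       13
6   M     15  Eagles       19
filter rows where games > 15:
  pos  games    team  assists
0   F     58   Lions       16
2   C     33   Bears       13
3   M     68  Wolves       19
4   F     44  Sharks       16
5   C     22  Wolves       13
group by pos, sum of games:
pos
C     55
F    102
M     68
Name: games, dtype: int64
reset_index():
  pos  games
0   C     55
1   F    102
2   M     68
Hence 75.0.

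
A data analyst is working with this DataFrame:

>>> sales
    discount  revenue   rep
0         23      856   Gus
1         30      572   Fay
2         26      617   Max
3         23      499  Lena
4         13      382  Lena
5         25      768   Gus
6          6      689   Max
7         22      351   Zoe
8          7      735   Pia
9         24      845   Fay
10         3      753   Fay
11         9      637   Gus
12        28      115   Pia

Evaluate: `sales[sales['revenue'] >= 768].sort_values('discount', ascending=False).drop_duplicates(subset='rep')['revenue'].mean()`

806.5

filter rows where revenue >= 768:
   discount  revenue  rep
0        23      856  Gus
5        25      768  Gus
9        24      845  Fay
sort by discount descending:
   discount  revenue  rep
5        25      768  Gus
9        24      845  Fay
0        23      856  Gus
drop duplicate rep (keep=first):
   discount  revenue  rep
5        25      768  Gus
9        24      845  Fay
Then the mean of column 'revenue': 806.5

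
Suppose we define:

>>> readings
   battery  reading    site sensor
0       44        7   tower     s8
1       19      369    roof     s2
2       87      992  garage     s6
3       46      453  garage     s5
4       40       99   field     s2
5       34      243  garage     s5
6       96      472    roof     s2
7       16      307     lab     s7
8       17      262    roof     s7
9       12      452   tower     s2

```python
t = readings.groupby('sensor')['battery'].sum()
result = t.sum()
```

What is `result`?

411

group by sensor, sum of battery:
sensor
s2    167
s5     80
s6     87
s7     33
s8     44
Name: battery, dtype: int64
Reading off the sum of the resulting series, we get 411.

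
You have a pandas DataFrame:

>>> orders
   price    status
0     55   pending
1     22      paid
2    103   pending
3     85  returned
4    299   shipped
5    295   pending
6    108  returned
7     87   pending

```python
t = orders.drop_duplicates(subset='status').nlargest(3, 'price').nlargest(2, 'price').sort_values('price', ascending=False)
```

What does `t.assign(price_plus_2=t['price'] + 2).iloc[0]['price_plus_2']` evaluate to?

drop duplicate status (keep=first):
   price    status
0     55   pending
1     22      paid
3     85  returned
4    299   shipped
take 3 rows with largest price:
   price    status
4    299   shipped
3     85  returned
0     55   pending
take 2 rows with largest price:
   price    status
4    299   shipped
3     85  returned
sort by price descending:
   price    status
4    299   shipped
3     85  returned
add column price_plus_2 = t['price'] + 2:
   price    status  price_plus_2
4    299   shipped           301
3     85  returned            87

301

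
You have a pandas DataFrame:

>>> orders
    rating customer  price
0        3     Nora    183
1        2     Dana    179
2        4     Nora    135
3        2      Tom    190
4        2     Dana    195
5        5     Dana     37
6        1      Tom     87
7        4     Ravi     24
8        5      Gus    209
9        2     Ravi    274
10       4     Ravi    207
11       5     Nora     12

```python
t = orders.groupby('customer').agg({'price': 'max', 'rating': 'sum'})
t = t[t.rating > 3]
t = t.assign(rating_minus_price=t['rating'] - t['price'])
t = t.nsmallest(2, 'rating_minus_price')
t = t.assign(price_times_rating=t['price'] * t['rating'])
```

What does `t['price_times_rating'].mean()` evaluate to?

group by customer: max(price), sum(rating):
          price  rating
customer               
Dana        195       9
Gus         209       5
Nora        183      12
Ravi        274      10
Tom         190       3
filter rows where rating > 3:
          price  rating
customer               
Dana        195       9
Gus         209       5
Nora        183      12
Ravi        274      10
add column rating_minus_price = t['rating'] - t['price']:
          price  rating  rating_minus_price
customer                                   
Dana        195       9                -186
Gus         209       5                -204
Nora        183      12                -171
Ravi        274      10                -264
take 2 rows with smallest rating_minus_price:
          price  rating  rating_minus_price
customer                                   
Ravi        274      10                -264
Gus         209       5                -204
add column price_times_rating = t['price'] * t['rating']:
          price  rating  rating_minus_price  price_times_rating
customer                                                       
Ravi        274      10                -264                2740
Gus         209       5                -204                1045
Then the mean of column 'price_times_rating': 1892.5

1892.5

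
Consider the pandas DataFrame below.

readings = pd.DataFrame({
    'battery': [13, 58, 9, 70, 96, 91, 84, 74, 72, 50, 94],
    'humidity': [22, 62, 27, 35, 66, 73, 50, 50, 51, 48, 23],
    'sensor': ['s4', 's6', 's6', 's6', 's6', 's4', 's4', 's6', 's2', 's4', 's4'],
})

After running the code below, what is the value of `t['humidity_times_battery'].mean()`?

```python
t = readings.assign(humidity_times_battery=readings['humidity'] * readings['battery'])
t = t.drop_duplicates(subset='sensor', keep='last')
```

3178.0

add column humidity_times_battery = readings['humidity'] * readings['battery']:
    battery  humidity sensor  humidity_times_battery
0        13        22     s4                     286
1        58        62     s6                    3596
2         9        27     s6                     243
3        70        35     s6                    2450
4        96        66     s6                    6336
5        91        73     s4                    6643
6        84        50     s4                    4200
7        74        50     s6                    3700
8        72        51     s2                    3672
9        50        48     s4                    2400
10       94        23     s4                    2162
drop duplicate sensor (keep=last):
    battery  humidity sensor  humidity_times_battery
7        74        50     s6                    3700
8        72        51     s2                    3672
10       94        23     s4                    2162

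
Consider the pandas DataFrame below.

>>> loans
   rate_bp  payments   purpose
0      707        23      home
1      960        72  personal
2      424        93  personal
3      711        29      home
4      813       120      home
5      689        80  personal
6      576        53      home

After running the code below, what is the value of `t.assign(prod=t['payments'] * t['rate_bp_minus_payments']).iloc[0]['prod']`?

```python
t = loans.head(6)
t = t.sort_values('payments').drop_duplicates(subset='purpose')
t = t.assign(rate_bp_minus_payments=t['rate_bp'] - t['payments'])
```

15732

take first 6 rows:
   rate_bp  payments   purpose
0      707        23      home
1      960        72  personal
2      424        93  personal
3      711        29      home
4      813       120      home
5      689        80  personal
sort by payments:
   rate_bp  payments   purpose
0      707        23      home
3      711        29      home
1      960        72  personal
5      689        80  personal
2      424        93  personal
4      813       120      home
drop duplicate purpose (keep=first):
   rate_bp  payments   purpose
0      707        23      home
1      960        72  personal
add column rate_bp_minus_payments = t['rate_bp'] - t['payments']:
   rate_bp  payments   purpose  rate_bp_minus_payments
0      707        23      home                     684
1      960        72  personal                     888
add column prod = t['payments'] * t['rate_bp_minus_payments']:
   rate_bp  payments   purpose  rate_bp_minus_payments   prod
0      707        23      home                     684  15732
1      960        72  personal                     888  63936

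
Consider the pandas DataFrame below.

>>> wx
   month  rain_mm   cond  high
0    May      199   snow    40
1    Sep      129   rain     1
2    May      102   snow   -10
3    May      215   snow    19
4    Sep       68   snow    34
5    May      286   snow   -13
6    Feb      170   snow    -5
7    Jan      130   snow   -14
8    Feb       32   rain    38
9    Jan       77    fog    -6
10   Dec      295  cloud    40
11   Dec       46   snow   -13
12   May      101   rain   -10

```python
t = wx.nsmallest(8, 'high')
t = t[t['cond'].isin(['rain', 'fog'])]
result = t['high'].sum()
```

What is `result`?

take 8 rows with smallest high:
   month  rain_mm  cond  high
7    Jan      130  snow   -14
5    May      286  snow   -13
11   Dec       46  snow   -13
2    May      102  snow   -10
12   May      101  rain   -10
9    Jan       77   fog    -6
6    Feb      170  snow    -5
1    Sep      129  rain     1
filter rows where cond in ['rain', 'fog']:
   month  rain_mm  cond  high
12   May      101  rain   -10
9    Jan       77   fog    -6
1    Sep      129  rain     1
sum of column 'high' → -15

-15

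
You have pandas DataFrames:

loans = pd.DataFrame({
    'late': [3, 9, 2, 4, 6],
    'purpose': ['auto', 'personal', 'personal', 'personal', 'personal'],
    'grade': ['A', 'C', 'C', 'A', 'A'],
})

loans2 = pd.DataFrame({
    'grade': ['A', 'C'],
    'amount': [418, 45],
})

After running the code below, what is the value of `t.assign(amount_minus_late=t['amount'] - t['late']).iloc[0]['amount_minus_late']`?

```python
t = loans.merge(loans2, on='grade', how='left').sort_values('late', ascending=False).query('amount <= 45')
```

merge on 'grade' (how='left') → 5 rows:
   late   purpose grade  amount
0     3      auto     A     418
1     9  personal     C      45
2     2  personal     C      45
3     4  personal     A     418
4     6  personal     A     418
sort by late descending:
   late   purpose grade  amount
1     9  personal     C      45
4     6  personal     A     418
3     4  personal     A     418
0     3      auto     A     418
2     2  personal     C      45
filter rows where amount <= 45:
   late   purpose grade  amount
1     9  personal     C      45
2     2  personal     C      45
add column amount_minus_late = t['amount'] - t['late']:
   late   purpose grade  amount  amount_minus_late
1     9  personal     C      45                 36
2     2  personal     C      45                 43
Then the value at position 0, column 'amount_minus_late': 36

36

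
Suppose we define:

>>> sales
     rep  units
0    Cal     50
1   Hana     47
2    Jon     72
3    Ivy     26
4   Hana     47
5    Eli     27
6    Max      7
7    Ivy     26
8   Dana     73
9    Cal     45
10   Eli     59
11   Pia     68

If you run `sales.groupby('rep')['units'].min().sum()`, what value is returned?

group by rep, min of units:
rep
Cal     45
Dana    73
Eli     27
Hana    47
Ivy     26
Jon     72
Max      7
Pia     68
Name: units, dtype: int64
The sum of the resulting series is 365.

365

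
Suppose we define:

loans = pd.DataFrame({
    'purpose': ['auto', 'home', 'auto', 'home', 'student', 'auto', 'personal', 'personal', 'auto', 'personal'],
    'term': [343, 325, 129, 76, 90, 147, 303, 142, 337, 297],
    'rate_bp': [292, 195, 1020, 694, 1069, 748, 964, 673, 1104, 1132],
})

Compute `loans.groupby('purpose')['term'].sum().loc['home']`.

group by purpose, sum of term:
purpose
auto        956
home        401
personal    742
student      90
Name: term, dtype: int64
value at index 'home' → 401

401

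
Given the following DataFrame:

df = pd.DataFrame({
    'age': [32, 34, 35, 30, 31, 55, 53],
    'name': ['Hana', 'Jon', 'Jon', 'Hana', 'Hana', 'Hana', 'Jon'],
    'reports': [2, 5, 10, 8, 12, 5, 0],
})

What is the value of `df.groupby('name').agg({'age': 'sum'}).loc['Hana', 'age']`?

148

group by name, sum of age:
      age
name     
Hana  148
Jon   122
Taking the value at row 'Hana', column 'age' gives 148.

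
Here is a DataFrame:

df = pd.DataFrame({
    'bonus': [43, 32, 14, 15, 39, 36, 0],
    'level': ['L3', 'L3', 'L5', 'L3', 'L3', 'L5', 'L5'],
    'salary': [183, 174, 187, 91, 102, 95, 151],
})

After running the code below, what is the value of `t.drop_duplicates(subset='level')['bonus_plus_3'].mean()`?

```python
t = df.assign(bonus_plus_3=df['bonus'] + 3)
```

add column bonus_plus_3 = df['bonus'] + 3:
   bonus level  salary  bonus_plus_3
0     43    L3     183            46
1     32    L3     174            35
2     14    L5     187            17
3     15    L3      91            18
4     39    L3     102            42
5     36    L5      95            39
6      0    L5     151             3
drop duplicate level (keep=first):
   bonus level  salary  bonus_plus_3
0     43    L3     183            46
2     14    L5     187            17
Taking the mean of column 'bonus_plus_3' gives 31.5.

31.5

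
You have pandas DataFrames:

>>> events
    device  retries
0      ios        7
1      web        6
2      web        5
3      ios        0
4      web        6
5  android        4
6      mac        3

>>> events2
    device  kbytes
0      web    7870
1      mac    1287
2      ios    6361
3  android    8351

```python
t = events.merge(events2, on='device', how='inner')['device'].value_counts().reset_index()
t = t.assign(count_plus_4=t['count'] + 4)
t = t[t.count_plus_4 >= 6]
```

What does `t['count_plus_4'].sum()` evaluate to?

13

merge on 'device' (how='inner') → 7 rows:
    device  retries  kbytes
0      ios        7    6361
1      web        6    7870
2      web        5    7870
3      ios        0    6361
4      web        6    7870
5  android        4    8351
6      mac        3    1287
value_counts of device:
device
web        3
ios        2
android    1
mac        1
Name: count, dtype: int64
reset_index():
    device  count
0      web      3
1      ios      2
2  android      1
3      mac      1
add column count_plus_4 = t['count'] + 4:
    device  count  count_plus_4
0      web      3             7
1      ios      2             6
2  android      1             5
3      mac      1             5
filter rows where count_plus_4 >= 6:
  device  count  count_plus_4
0    web      3             7
1    ios      2             6
Then the sum of column 'count_plus_4': 13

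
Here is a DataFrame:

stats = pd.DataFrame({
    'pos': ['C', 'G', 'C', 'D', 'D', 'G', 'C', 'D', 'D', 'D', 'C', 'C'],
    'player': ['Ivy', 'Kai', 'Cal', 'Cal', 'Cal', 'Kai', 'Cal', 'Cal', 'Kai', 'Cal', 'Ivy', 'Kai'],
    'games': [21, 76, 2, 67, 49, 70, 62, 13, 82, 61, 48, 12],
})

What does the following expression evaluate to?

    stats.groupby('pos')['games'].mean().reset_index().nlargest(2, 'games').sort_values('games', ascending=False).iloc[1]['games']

54.4

group by pos, mean of games:
pos
C    29.0
D    54.4
G    73.0
Name: games, dtype: float64
reset_index():
  pos  games
0   C   29.0
1   D   54.4
2   G   73.0
take 2 rows with largest games:
  pos  games
2   G   73.0
1   D   54.4
sort by games descending:
  pos  games
2   G   73.0
1   D   54.4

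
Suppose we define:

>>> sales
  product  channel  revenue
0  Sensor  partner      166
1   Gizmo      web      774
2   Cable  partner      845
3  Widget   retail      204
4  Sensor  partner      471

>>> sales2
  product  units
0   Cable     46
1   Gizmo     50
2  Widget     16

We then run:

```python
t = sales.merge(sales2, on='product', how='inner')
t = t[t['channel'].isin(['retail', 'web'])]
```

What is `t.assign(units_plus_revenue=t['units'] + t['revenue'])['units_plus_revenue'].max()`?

merge on 'product' (how='inner') → 3 rows:
  product  channel  revenue  units
0   Gizmo      web      774     50
1   Cable  partner      845     46
2  Widget   retail      204     16
filter rows where channel in ['retail', 'web']:
  product channel  revenue  units
0   Gizmo     web      774     50
2  Widget  retail      204     16
add column units_plus_revenue = t['units'] + t['revenue']:
  product channel  revenue  units  units_plus_revenue
0   Gizmo     web      774     50                 824
2  Widget  retail      204     16                 220
The max of column 'units_plus_revenue' is 824.

824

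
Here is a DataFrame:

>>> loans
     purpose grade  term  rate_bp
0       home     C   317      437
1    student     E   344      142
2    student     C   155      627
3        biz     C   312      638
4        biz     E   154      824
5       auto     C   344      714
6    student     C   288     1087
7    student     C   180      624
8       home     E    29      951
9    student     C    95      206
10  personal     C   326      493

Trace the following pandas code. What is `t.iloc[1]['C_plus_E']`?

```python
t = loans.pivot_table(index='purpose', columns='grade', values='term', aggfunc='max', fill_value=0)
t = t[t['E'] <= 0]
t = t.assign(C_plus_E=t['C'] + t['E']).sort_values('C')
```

344

pivot: rows=purpose, cols=grade, max(term):
grade       C    E
purpose           
auto      344    0
biz       312  154
home      317   29
personal  326    0
student   288  344
filter rows where E <= 0:
grade       C  E
purpose         
auto      344  0
personal  326  0
add column C_plus_E = t['C'] + t['E']:
grade       C  E  C_plus_E
purpose                   
auto      344  0       344
personal  326  0       326
sort by C:
grade       C  E  C_plus_E
purpose                   
personal  326  0       326
auto      344  0       344
So iloc[1]['C_plus_E'] = 344.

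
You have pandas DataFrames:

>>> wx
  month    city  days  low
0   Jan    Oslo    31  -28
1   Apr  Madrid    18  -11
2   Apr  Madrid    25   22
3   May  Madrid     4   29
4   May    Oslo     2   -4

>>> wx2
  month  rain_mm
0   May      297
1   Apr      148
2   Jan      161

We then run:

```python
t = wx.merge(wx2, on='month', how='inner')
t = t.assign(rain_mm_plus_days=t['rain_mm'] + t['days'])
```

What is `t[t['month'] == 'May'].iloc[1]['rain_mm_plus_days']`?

merge on 'month' (how='inner') → 5 rows:
  month    city  days  low  rain_mm
0   Jan    Oslo    31  -28      161
1   Apr  Madrid    18  -11      148
2   Apr  Madrid    25   22      148
3   May  Madrid     4   29      297
4   May    Oslo     2   -4      297
add column rain_mm_plus_days = t['rain_mm'] + t['days']:
  month    city  days  low  rain_mm  rain_mm_plus_days
0   Jan    Oslo    31  -28      161                192
1   Apr  Madrid    18  -11      148                166
2   Apr  Madrid    25   22      148                173
3   May  Madrid     4   29      297                301
4   May    Oslo     2   -4      297                299
filter rows where month == 'May':
  month    city  days  low  rain_mm  rain_mm_plus_days
3   May  Madrid     4   29      297                301
4   May    Oslo     2   -4      297                299

299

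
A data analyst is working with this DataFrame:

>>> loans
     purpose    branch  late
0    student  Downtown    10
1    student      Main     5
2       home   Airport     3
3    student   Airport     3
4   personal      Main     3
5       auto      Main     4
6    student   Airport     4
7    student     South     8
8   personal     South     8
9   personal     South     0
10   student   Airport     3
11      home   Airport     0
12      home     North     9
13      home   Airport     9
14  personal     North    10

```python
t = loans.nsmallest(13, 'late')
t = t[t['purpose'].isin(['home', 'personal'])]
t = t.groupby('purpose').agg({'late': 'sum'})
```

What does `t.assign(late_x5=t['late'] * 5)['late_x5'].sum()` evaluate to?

160

take 13 rows with smallest late:
     purpose   branch  late
9   personal    South     0
11      home  Airport     0
2       home  Airport     3
3    student  Airport     3
4   personal     Main     3
10   student  Airport     3
5       auto     Main     4
6    student  Airport     4
1    student     Main     5
7    student    South     8
8   personal    South     8
12      home    North     9
13      home  Airport     9
filter rows where purpose in ['home', 'personal']:
     purpose   branch  late
9   personal    South     0
11      home  Airport     0
2       home  Airport     3
4   personal     Main     3
8   personal    South     8
12      home    North     9
13      home  Airport     9
group by purpose, sum of late:
          late
purpose       
home        21
personal    11
add column late_x5 = t['late'] * 5:
          late  late_x5
purpose                
home        21      105
personal    11       55
The sum of column 'late_x5' is 160.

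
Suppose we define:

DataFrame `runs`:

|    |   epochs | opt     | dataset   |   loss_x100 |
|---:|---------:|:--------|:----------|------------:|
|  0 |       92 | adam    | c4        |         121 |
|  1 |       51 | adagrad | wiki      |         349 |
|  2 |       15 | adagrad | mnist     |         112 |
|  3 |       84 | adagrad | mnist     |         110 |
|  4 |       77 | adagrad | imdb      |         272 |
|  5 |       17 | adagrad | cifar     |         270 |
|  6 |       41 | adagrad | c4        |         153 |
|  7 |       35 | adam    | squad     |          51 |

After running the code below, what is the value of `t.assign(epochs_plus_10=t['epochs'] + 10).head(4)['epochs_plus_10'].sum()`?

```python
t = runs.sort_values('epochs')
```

148

sort by epochs:
   epochs      opt dataset  loss_x100
2      15  adagrad   mnist        112
5      17  adagrad   cifar        270
7      35     adam   squad         51
6      41  adagrad      c4        153
1      51  adagrad    wiki        349
4      77  adagrad    imdb        272
3      84  adagrad   mnist        110
0      92     adam      c4        121
add column epochs_plus_10 = t['epochs'] + 10:
   epochs      opt dataset  loss_x100  epochs_plus_10
2      15  adagrad   mnist        112              25
5      17  adagrad   cifar        270              27
7      35     adam   squad         51              45
6      41  adagrad      c4        153              51
1      51  adagrad    wiki        349              61
4      77  adagrad    imdb        272              87
3      84  adagrad   mnist        110              94
0      92     adam      c4        121             102
take first 4 rows:
   epochs      opt dataset  loss_x100  epochs_plus_10
2      15  adagrad   mnist        112              25
5      17  adagrad   cifar        270              27
7      35     adam   squad         51              45
6      41  adagrad      c4        153              51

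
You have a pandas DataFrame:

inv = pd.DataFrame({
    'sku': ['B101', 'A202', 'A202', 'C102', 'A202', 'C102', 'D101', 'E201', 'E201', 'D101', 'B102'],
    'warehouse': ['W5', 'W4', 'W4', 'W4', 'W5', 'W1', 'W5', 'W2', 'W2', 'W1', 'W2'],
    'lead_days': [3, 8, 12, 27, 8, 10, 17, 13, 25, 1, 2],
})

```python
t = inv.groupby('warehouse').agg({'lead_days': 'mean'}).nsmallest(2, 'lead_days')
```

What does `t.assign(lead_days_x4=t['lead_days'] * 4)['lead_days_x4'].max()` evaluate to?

group by warehouse, mean of lead_days:
           lead_days
warehouse           
W1          5.500000
W2         13.333333
W4         15.666667
W5          9.333333
take 2 rows with smallest lead_days:
           lead_days
warehouse           
W1          5.500000
W5          9.333333
add column lead_days_x4 = t['lead_days'] * 4:
           lead_days  lead_days_x4
warehouse                         
W1          5.500000     22.000000
W5          9.333333     37.333333
The max of column 'lead_days_x4' is 37.3333333333.

37.3333333333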